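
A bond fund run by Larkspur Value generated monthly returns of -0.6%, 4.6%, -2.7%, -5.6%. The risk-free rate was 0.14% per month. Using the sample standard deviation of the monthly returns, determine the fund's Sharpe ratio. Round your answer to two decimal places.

-0.28

μ = (-0.6 + 4.6 − 2.7 − 5.6) / 4 = -4.30 / 4 = -1.0750%
Σ(r − μ)² = (-0.6 − (-1.0750))² + (4.6 − (-1.0750))² + … = 55.5475
σ = √[55.5475 / 3] = 4.3030%
Sharpe = (μ − rf) / σ = (-1.0750 − 0.14) / 4.3030 = -1.2150 / 4.3030 = -0.2824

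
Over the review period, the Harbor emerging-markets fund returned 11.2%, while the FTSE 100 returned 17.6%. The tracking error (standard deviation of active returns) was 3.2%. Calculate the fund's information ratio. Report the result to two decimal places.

IR = (Rp − Rb) / TE = (11.2% − 17.6%) / 3.2% = -6.40% / 3.2% = -2.0000

-2.00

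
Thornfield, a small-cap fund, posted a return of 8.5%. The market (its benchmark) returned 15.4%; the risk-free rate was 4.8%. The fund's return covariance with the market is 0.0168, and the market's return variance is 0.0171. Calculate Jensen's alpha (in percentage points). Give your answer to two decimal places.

-6.71

β = Cov / Var = 0.0168 / 0.0171 = 0.9825
E[R] = Rf + β(Rm − Rf) = 4.8% + 0.9825 × (15.4% − 4.8%) = 15.2145%
α = Rp − E[R] = 8.5% − 15.2145% = -6.7145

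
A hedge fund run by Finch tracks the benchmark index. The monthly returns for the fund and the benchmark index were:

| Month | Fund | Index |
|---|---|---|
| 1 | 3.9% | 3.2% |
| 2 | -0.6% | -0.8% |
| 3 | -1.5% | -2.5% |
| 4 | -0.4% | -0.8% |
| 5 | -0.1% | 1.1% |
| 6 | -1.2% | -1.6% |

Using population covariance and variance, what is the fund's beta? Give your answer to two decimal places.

r̄p = 0.0167%,  r̄m = -0.2333%
Cov = Σ(rp − r̄p)(rm − r̄m) / 6 = 3.1439
Var(rm) = Σ(rm − r̄m)² / 6 = 3.5356
β = Cov / Var = 3.1439 / 3.5356 = 0.8892

0.89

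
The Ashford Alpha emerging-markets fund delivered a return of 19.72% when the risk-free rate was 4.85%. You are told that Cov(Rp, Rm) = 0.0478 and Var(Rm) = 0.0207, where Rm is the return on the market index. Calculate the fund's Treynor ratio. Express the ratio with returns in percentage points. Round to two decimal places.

β = Cov / Var = 0.0478 / 0.0207 = 2.3092
Treynor = (Rp − Rf) / β = (19.72% − 4.85%) / 2.3092 = 14.87 / 2.3092 = 6.4395

6.44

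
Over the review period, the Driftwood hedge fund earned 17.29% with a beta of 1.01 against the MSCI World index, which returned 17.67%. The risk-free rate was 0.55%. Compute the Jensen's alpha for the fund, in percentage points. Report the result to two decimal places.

-0.55

CAPM expected return = Rf + β(Rm − Rf) = 0.55% + 1.01 × (17.67% − 0.55%) = 0.55 + 1.01 × 17.12 = 17.8412%
Jensen's α = Rp − E[R] = 17.29% − 17.8412% = -0.5512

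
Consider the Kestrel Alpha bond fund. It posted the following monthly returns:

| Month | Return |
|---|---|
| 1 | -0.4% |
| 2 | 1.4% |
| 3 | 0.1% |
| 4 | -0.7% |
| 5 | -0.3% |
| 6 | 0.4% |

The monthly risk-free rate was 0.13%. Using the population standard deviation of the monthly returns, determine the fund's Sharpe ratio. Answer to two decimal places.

r̄ = (-0.4 + 1.4 + 0.1 − 0.7 − 0.3 + 0.4) / 6 = 0.50 / 6 = 0.0833%
Population std dev = √[2.8283 / 6] = 0.6866%
Sharpe = (r̄ − rf) / σ = (0.0833 − 0.13) / 0.6866 = -0.0467 / 0.6866 = -0.0680

-0.07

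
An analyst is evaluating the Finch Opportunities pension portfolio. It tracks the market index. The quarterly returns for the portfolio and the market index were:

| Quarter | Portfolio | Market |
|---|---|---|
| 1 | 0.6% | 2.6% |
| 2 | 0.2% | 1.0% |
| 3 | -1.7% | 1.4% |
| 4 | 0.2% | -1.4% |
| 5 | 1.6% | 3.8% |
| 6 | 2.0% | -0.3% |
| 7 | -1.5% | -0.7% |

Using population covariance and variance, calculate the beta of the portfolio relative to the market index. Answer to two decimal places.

0.21

r̄p = 0.2000%,  r̄m = 0.9143%
Cov = Σ(rp − r̄p)(rm − r̄m) / 7 = 0.6214
Var(rm) = Σ(rm − r̄m)² / 7 = 2.9784
β = Cov / Var = 0.6214 / 2.9784 = 0.2086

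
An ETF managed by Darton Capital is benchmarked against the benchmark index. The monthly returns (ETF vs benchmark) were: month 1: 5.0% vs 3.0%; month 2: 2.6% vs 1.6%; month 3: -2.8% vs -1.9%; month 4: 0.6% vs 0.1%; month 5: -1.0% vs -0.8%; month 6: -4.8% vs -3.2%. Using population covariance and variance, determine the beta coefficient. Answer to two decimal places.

r̄p = -0.0667%,  r̄m = -0.2000%
Cov = Σ(rp − r̄p)(rm − r̄m) / 6 = 6.7700
Var(rm) = Σ(rm − r̄m)² / 6 = 4.3033
β = Cov / Var = 6.7700 / 4.3033 = 1.5732

1.57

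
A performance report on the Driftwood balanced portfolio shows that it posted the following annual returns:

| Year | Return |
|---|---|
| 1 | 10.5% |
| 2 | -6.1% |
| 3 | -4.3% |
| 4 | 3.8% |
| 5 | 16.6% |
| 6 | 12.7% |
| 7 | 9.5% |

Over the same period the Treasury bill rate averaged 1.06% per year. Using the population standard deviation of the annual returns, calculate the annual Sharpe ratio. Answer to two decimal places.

0.63

r̄ = (10.5 − 6.1 − 4.3 + 3.8 + 16.6 + 12.7 + 9.5) / 7 = 42.70 / 7 = 6.1000%
Σ(r − r̄)² = (10.5 − 6.1000)² + (-6.1 − 6.1000)² + … = 447.0200
population σ = √(447.0200 / 7) = √63.8600 = 7.9912%
Sharpe = (r̄ − rf) / σ = (6.1000 − 1.06) / 7.9912 = 5.0400 / 7.9912 = 0.6307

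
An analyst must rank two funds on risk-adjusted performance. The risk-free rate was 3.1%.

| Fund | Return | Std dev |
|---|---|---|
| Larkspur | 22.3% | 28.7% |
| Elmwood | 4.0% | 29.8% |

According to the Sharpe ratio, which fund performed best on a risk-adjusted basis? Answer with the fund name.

Larkspur

Larkspur: Sharpe ratio = (22.3% − 3.1%) / 28.7% = 0.669
Elmwood: Sharpe ratio = (4.0% − 3.1%) / 29.8% = 0.030
Highest: Larkspur (0.669).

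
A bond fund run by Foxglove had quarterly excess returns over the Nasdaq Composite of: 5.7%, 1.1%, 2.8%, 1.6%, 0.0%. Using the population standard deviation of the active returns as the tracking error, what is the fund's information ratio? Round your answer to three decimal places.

1.149

r̄ = (5.7 + 1.1 + 2.8 + 1.6 + 0) / 5 = 11.20 / 5 = 2.2400%
Σ(r − r̄)² = (5.7 − 2.2400)² + (1.1 − 2.2400)² + (2.8 − 2.2400)² + … = 19.0120
σ = √[19.0120 / 5] = 1.9500%
IR = r̄ / tracking error = 2.2400 / 1.9500 = 1.1487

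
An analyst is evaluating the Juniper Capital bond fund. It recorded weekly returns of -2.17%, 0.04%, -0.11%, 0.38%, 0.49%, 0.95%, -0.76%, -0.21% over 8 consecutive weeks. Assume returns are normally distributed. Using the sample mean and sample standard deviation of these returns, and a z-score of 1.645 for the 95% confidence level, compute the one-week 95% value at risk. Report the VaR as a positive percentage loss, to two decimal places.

1.75

Mean return μ = -1.390 / 8 = -0.1738%
Σ(r − μ)² = (-2.17 − (-0.1738))² + (0.04 − (-0.1738))² + (-0.11 − (-0.1738))² + … = 6.3898
sample σ = √(6.3898 / 7) = √0.9128 = 0.9554%
VaR = −(μ − z·σ) = −(-0.1738 − 1.645 × 0.9554) = −(-1.7454) = 1.7454%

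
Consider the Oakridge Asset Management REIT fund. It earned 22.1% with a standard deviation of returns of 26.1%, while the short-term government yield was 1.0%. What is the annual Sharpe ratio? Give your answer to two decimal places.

Sharpe = (Rp − Rf) / σp = (22.1% − 1.0%) / 26.1% = 21.10% / 26.1% = 0.8084

0.81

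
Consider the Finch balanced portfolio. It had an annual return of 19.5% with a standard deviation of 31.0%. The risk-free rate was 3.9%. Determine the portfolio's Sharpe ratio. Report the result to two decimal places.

Sharpe = (Rp − Rf) / σp = (19.5% − 3.9%) / 31.0% = 15.60% / 31.0% = 0.5032

0.50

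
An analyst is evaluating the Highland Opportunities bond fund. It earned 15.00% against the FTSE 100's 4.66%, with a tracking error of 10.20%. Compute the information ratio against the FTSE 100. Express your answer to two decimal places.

IR = (Rp − Rb) / TE = (15.00% − 4.66%) / 10.20% = 10.34% / 10.20% = 1.0137

1.01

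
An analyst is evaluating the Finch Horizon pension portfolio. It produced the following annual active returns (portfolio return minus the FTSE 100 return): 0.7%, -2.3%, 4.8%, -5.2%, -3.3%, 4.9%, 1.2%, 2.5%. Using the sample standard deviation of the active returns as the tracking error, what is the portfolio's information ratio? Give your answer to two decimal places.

μ = (0.7 − 2.3 + 4.8 − 5.2 − 3.3 + 4.9 + 1.2 + 2.5) / 8 = 3.30 / 8 = 0.4125%
Σ(r − μ)² = 97.0888; sample σ = √(97.0888/7) = 3.7242%
IR = μ / tracking error = 0.4125 / 3.7242 = 0.1108

0.11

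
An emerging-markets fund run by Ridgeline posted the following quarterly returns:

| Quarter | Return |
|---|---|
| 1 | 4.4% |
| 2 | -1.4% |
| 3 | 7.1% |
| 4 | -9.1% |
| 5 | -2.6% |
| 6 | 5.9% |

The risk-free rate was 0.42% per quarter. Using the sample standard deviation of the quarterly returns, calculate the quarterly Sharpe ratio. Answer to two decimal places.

0.05

Mean return r̄ = 4.30 / 6 = 0.7167%
Σ(r − r̄)² = 193.0283; sample σ = √(193.0283/5) = 6.2133%
Sharpe = (r̄ − rf) / σ = (0.7167 − 0.42) / 6.2133 = 0.2967 / 6.2133 = 0.0478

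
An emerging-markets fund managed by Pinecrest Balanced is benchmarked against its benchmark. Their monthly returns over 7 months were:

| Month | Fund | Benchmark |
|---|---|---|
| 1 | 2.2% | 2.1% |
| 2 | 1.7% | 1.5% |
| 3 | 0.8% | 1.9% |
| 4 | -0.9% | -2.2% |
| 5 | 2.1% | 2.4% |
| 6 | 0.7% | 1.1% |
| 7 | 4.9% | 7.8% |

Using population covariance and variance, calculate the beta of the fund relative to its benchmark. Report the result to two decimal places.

r̄p = 1.6429%,  r̄m = 2.0857%
Cov = Σ(rp − r̄p)(rm − r̄m) / 7 = 4.3878
Var(rm) = Σ(rm − r̄m)² / 7 = 7.4955
β = Cov / Var = 4.3878 / 7.4955 = 0.5854

0.59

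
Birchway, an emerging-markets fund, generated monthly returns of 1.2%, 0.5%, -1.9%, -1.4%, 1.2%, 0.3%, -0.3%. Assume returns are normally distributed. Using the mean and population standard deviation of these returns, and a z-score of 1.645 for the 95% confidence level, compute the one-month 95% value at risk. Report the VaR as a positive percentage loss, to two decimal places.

1.91

r̄ = (1.2 + 0.5 − 1.9 − 1.4 + 1.2 + 0.3 − 0.3) / 7 = -0.40 / 7 = -0.0571%
Population σ = √[Σ(r − r̄)² / 7] = √[8.8571 / 7] = √1.2653 = 1.1249%
VaR = −(r̄ − z·σ) = −(-0.0571 − 1.645 × 1.1249) = −(-1.9076) = 1.9076%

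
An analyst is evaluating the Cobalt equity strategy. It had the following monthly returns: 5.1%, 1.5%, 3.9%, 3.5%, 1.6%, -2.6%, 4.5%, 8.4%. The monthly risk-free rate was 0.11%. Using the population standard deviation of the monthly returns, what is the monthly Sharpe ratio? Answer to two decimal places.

1.04

μ = (5.1 + 1.5 + 3.9 + 3.5 + 1.6 − 2.6 + 4.5 + 8.4) / 8 = 3.2375%
Σ(r − μ)² = (5.1 − 3.2375)² + (1.5 − 3.2375)² + (3.9 − 3.2375)² + … = 71.9988
σ = √[71.9988 / 8] = 3.0000%
Sharpe = (μ − rf) / σ = (3.2375 − 0.11) / 3.0000 = 3.1275 / 3.0000 = 1.0425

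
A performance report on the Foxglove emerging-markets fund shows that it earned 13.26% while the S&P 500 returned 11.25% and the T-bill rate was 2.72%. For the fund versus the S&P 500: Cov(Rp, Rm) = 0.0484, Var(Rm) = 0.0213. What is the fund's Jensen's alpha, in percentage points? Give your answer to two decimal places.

β = Cov / Var = 0.0484 / 0.0213 = 2.2723
E[R] = Rf + β(Rm − Rf) = 2.72% + 2.2723 × (11.25% − 2.72%) = 22.1027%
α = Rp − E[R] = 13.26% − 22.1027% = -8.8427

-8.84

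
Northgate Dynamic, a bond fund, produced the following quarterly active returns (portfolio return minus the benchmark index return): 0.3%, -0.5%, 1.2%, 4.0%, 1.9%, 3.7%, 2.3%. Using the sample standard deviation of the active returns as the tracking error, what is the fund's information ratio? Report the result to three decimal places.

1.108

Mean return r̄ = 12.90 / 7 = 1.8429%
Sample σ = √[Σ(r − r̄)² / 6] = √[16.5971 / 6] = √2.7662 = 1.6632%
IR = r̄ / tracking error = 1.8429 / 1.6632 = 1.1080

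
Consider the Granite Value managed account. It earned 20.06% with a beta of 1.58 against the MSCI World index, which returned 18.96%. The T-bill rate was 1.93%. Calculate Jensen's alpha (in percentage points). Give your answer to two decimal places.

CAPM expected return = Rf + β(Rm − Rf) = 1.93% + 1.58 × (18.96% − 1.93%) = 1.93 + 1.58 × 17.03 = 28.8374%
Jensen's α = Rp − E[R] = 20.06% − 28.8374% = -8.7774

-8.78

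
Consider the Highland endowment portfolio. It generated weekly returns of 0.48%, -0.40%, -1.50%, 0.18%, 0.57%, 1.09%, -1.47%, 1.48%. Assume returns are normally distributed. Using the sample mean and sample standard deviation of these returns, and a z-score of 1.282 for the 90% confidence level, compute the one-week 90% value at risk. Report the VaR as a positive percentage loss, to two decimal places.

1.36

μ = (0.48 − 0.4 − 1.5 + 0.18 + 0.57 + 1.09 − 1.47 + 1.48) / 8 = 0.0538%
Sample σ = √[Σ(r − μ)² / 7] = √[8.5140 / 7] = √1.2163 = 1.1029%
VaR = −(μ − z·σ) = −(0.0538 − 1.282 × 1.1029) = −(-1.3601) = 1.3601%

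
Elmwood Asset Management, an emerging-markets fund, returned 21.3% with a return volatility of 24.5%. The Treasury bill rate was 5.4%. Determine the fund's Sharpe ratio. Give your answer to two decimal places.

0.65

Sharpe = (Rp − Rf) / σp = (21.3% − 5.4%) / 24.5% = 15.90% / 24.5% = 0.6490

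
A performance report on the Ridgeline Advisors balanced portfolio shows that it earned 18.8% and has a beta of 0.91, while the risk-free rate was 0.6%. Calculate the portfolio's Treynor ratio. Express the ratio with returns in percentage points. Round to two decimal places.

20.00

Treynor = (Rp − Rf) / β = (18.8% − 0.6%) / 0.91 = 18.20 / 0.91 = 20.0000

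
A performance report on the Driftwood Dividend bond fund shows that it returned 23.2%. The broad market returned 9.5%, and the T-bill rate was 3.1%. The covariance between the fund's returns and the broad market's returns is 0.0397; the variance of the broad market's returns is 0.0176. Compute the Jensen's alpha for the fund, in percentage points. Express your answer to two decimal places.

β = Cov / Var = 0.0397 / 0.0176 = 2.2557
E[R] = Rf + β(Rm − Rf) = 3.1% + 2.2557 × (9.5% − 3.1%) = 17.5365%
α = Rp − E[R] = 23.2% − 17.5365% = 5.6635

5.66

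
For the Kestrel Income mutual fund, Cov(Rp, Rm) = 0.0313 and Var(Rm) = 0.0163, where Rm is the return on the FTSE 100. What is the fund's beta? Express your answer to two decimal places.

β = Cov(Rp, Rm) / Var(Rm) = 0.0313 / 0.0163 = 1.9202

1.92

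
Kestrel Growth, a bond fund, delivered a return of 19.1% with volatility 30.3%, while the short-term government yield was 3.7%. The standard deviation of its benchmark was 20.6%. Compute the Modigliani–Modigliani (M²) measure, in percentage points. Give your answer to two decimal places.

14.17

Sharpe = (Rp − Rf) / σp = (19.1% − 3.7%) / 30.3% = 0.5083
M² = Rf + Sharpe × σm = 3.7% + 0.5083 × 20.6% = 14.1710%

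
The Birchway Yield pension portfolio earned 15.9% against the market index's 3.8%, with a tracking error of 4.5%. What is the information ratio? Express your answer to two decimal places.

2.69

IR = (Rp − Rb) / TE = (15.9% − 3.8%) / 4.5% = 12.10% / 4.5% = 2.6889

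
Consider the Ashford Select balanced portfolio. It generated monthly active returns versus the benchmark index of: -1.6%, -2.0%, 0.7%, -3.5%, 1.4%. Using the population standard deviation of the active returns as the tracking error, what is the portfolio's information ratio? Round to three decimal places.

Mean return r̄ = -5.00 / 5 = -1.0000%
Population σ = √[Σ(r − r̄)² / 5] = √[16.2600 / 5] = √3.2520 = 1.8033%
IR = r̄ / tracking error = -1.0000 / 1.8033 = -0.5545

-0.555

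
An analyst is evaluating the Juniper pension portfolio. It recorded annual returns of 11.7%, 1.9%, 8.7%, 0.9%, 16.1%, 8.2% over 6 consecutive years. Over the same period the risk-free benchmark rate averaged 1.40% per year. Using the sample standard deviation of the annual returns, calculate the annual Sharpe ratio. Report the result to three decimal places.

1.126

μ = (11.7 + 1.9 + 8.7 + 0.9 + 16.1 + 8.2) / 6 = 47.50 / 6 = 7.9167%
Σ(r − μ)² = 167.4083; sample σ = √(167.4083/5) = 5.7863%
Sharpe = (μ − rf) / σ = (7.9167 − 1.4) / 5.7863 = 6.5167 / 5.7863 = 1.1262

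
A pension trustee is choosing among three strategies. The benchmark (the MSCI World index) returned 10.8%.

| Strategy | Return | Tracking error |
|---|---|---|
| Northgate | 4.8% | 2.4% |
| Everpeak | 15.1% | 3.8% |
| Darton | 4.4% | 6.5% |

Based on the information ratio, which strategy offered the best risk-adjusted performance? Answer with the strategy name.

Everpeak

Northgate: IR = (4.8% − 10.8%) / 2.4% = -2.500
Everpeak: IR = (15.1% − 10.8%) / 3.8% = 1.132
Darton: IR = (4.4% − 10.8%) / 6.5% = -0.985
Highest: Everpeak (1.132).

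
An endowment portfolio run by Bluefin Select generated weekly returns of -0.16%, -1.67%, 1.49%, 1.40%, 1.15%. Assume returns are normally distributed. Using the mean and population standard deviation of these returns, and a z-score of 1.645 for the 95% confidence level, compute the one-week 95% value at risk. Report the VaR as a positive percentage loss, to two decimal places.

r̄ = (-0.16 − 1.67 + 1.49 + 1.4 + 1.15) / 5 = 2.210 / 5 = 0.4420%
Σ(r − r̄)² = (-0.16 − 0.4420)² + (-1.67 − 0.4420)² + … = 7.3403
σ = √[7.3403 / 5] = 1.2116%
VaR = −(r̄ − z·σ) = −(0.4420 − 1.645 × 1.2116) = −(-1.5511) = 1.5511%

1.55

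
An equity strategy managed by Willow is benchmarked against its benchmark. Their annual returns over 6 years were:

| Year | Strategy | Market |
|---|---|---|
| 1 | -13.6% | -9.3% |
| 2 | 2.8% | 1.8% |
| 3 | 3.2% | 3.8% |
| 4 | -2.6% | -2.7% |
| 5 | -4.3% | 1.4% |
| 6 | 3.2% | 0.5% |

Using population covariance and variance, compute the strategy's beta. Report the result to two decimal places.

1.25

r̄p = -1.8833%,  r̄m = -0.7500%
Cov = Σ(rp − r̄p)(rm − r̄m) / 6 = 22.9675
Var(rm) = Σ(rm − r̄m)² / 6 = 18.3825
β = Cov / Var = 22.9675 / 18.3825 = 1.2494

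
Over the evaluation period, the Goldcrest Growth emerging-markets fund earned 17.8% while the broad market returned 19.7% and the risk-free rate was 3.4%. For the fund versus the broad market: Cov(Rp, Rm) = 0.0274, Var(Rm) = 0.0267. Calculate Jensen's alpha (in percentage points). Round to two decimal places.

β = Cov / Var = 0.0274 / 0.0267 = 1.0262
E[R] = Rf + β(Rm − Rf) = 3.4% + 1.0262 × (19.7% − 3.4%) = 20.1271%
α = Rp − E[R] = 17.8% − 20.1271% = -2.3271

-2.33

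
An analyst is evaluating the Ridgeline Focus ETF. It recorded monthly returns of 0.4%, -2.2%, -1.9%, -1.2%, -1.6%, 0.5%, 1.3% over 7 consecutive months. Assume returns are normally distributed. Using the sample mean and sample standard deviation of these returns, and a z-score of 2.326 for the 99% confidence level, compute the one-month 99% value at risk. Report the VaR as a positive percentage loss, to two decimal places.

Mean return r̄ = -4.70 / 7 = -0.6714%
Σ(r − r̄)² = (0.4 − (-0.6714))² + (-2.2 − (-0.6714))² + (-1.9 − (-0.6714))² + … = 11.3943
σ = √[11.3943 / 6] = 1.3781%
VaR = −(r̄ − z·σ) = −(-0.6714 − 2.326 × 1.3781) = −(-3.8769) = 3.8769%

3.88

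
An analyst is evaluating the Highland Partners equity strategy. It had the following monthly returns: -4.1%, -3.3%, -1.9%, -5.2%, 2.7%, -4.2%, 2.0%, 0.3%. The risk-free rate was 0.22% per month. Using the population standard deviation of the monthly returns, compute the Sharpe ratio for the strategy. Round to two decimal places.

-0.68

r̄ = (-4.1 − 3.3 − 1.9 − 5.2 + 2.7 − 4.2 + 2 + 0.3) / 8 = -1.7125%
Population σ = √[Σ(r − r̄)² / 8] = √[63.9088 / 8] = √7.9886 = 2.8264%
Sharpe = (r̄ − rf) / σ = (-1.7125 − 0.22) / 2.8264 = -1.9325 / 2.8264 = -0.6837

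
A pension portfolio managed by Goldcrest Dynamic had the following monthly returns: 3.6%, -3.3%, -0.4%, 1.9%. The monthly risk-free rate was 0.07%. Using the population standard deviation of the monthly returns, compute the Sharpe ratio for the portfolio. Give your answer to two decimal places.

μ = (3.6 − 3.3 − 0.4 + 1.9) / 4 = 0.4500%
Population std dev = √[26.8100 / 4] = 2.5889%
Sharpe = (μ − rf) / σ = (0.4500 − 0.07) / 2.5889 = 0.3800 / 2.5889 = 0.1468

0.15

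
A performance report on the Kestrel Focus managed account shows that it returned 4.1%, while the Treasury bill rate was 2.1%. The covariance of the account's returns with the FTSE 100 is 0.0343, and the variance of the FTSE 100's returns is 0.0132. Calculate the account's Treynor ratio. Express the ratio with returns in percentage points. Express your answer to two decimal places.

β = Cov / Var = 0.0343 / 0.0132 = 2.5985
Treynor = (Rp − Rf) / β = (4.1% − 2.1%) / 2.5985 = 2.00 / 2.5985 = 0.7697

0.77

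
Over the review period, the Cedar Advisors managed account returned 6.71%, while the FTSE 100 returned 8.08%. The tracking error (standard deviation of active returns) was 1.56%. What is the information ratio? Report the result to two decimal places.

-0.88

IR = (Rp − Rb) / TE = (6.71% − 8.08%) / 1.56% = -1.37% / 1.56% = -0.8782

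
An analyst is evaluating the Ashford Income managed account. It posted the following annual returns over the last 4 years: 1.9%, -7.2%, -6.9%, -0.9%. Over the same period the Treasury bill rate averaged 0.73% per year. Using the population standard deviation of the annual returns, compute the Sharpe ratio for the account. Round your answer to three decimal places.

-1.026

r̄ = (1.9 − 7.2 − 6.9 − 0.9) / 4 = -13.10 / 4 = -3.2750%
Σ(r − r̄)² = 60.9675; population σ = √(60.9675/4) = 3.9041%
Sharpe = (r̄ − rf) / σ = (-3.2750 − 0.73) / 3.9041 = -4.0050 / 3.9041 = -1.0258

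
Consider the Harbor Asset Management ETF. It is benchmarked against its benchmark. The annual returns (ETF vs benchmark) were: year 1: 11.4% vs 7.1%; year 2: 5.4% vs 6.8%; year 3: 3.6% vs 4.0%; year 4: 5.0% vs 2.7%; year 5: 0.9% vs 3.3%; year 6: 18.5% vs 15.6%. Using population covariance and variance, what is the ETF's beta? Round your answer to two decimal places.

r̄p = 7.4667%,  r̄m = 6.5833%
Cov = Σ(rp − r̄p)(rm − r̄m) / 6 = 23.6994
Var(rm) = Σ(rm − r̄m)² / 6 = 19.0247
β = Cov / Var = 23.6994 / 19.0247 = 1.2457

1.25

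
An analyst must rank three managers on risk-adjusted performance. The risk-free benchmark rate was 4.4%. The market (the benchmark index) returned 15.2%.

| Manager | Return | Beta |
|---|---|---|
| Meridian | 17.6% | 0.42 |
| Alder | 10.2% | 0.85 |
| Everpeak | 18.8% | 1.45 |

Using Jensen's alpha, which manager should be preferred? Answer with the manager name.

Meridian

Meridian: α = 17.6% − [4.4% + 0.42 × (15.2% − 4.4%)] = 8.664
Alder: α = 10.2% − [4.4% + 0.85 × (15.2% − 4.4%)] = -3.380
Everpeak: α = 18.8% − [4.4% + 1.45 × (15.2% − 4.4%)] = -1.260
Highest: Meridian (8.664).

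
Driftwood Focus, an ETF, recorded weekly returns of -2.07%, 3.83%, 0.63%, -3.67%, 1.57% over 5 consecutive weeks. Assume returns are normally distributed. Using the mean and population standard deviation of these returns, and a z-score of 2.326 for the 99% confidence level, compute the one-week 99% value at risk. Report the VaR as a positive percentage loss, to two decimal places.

r̄ = (-2.07 + 3.83 + 0.63 − 3.67 + 1.57) / 5 = 0.290 / 5 = 0.0580%
Population σ = √[Σ(r − r̄)² / 5] = √[35.2677 / 5] = √7.0535 = 2.6558%
VaR = −(r̄ − z·σ) = −(0.0580 − 2.326 × 2.6558) = −(-6.1194) = 6.1194%

6.12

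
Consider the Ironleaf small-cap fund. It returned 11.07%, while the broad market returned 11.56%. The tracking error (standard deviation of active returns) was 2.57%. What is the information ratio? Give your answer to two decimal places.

-0.19

IR = (Rp − Rb) / TE = (11.07% − 11.56%) / 2.57% = -0.49% / 2.57% = -0.1907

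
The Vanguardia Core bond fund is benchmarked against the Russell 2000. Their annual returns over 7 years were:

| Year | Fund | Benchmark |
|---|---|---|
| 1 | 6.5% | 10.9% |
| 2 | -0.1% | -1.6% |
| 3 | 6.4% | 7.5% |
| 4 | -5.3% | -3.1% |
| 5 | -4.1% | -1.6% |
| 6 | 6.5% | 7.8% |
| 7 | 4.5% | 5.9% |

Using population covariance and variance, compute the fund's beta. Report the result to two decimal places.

r̄p = 2.0571%,  r̄m = 3.6857%
Cov = Σ(rp − r̄p)(rm − r̄m) / 7 = 23.7394
Var(rm) = Σ(rm − r̄m)² / 7 = 27.1927
β = Cov / Var = 23.7394 / 27.1927 = 0.8730

0.87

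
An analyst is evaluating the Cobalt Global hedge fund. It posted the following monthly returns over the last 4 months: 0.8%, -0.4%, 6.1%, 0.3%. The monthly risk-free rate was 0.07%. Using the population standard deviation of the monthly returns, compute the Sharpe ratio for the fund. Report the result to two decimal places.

μ = (0.8 − 0.4 + 6.1 + 0.3) / 4 = 1.7000%
Population std dev = √[26.5400 / 4] = 2.5758%
Sharpe = (μ − rf) / σ = (1.7000 − 0.07) / 2.5758 = 1.6300 / 2.5758 = 0.6328

0.63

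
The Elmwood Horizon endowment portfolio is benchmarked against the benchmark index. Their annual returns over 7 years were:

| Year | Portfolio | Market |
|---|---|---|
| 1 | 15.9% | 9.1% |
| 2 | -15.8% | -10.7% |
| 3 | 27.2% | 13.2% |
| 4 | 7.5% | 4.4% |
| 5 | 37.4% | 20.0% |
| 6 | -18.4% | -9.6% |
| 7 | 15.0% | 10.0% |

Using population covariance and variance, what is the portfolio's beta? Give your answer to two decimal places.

r̄p = 9.8286%,  r̄m = 5.2000%
Cov = Σ(rp − r̄p)(rm − r̄m) / 7 = 203.2386
Var(rm) = Σ(rm − r̄m)² / 7 = 113.3971
β = Cov / Var = 203.2386 / 113.3971 = 1.7923

1.79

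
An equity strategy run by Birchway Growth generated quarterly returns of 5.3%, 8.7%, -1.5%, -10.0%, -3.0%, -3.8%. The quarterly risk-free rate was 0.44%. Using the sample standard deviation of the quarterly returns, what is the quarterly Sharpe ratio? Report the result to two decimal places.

Mean return r̄ = -4.30 / 6 = -0.7167%
Σ(r − r̄)² = 226.3883; sample σ = √(226.3883/5) = 6.7289%
Sharpe = (r̄ − rf) / σ = (-0.7167 − 0.44) / 6.7289 = -1.1567 / 6.7289 = -0.1719

-0.17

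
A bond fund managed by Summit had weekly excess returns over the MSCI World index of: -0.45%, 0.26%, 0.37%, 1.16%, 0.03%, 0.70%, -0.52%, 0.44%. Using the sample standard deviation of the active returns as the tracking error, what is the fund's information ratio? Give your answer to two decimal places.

r̄ = (-0.45 + 0.26 + 0.37 + 1.16 + 0.03 + 0.7 − 0.52 + 0.44) / 8 = 1.990 / 8 = 0.2488%
Sample std dev = √[2.2125 / 7] = 0.5622%
IR = r̄ / tracking error = 0.2488 / 0.5622 = 0.4425

0.44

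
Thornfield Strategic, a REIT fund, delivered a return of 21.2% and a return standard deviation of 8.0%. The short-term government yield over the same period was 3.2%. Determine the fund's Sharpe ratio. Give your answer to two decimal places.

2.25

Sharpe = (Rp − Rf) / σp = (21.2% − 3.2%) / 8.0% = 18.00% / 8.0% = 2.2500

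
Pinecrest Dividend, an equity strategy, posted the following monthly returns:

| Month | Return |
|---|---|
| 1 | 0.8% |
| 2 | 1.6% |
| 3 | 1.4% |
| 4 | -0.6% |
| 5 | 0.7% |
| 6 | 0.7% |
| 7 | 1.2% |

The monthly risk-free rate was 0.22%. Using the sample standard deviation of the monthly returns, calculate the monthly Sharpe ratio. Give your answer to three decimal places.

Mean return μ = 5.80 / 7 = 0.8286%
Sample std dev = √[3.1343 / 6] = 0.7228%
Sharpe = (μ − rf) / σ = (0.8286 − 0.22) / 0.7228 = 0.6086 / 0.7228 = 0.8420

0.842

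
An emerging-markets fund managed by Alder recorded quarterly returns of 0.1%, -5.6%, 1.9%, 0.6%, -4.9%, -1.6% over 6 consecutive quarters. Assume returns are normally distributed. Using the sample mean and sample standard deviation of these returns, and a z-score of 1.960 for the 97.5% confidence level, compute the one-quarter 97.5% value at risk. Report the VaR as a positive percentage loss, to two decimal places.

Mean return r̄ = -9.50 / 6 = -1.5833%
Sample σ = √[Σ(r − r̄)² / 5] = √[46.8683 / 5] = √9.3737 = 3.0616%
VaR = −(r̄ − z·σ) = −(-1.5833 − 1.960 × 3.0616) = −(-7.5840) = 7.5840%

7.58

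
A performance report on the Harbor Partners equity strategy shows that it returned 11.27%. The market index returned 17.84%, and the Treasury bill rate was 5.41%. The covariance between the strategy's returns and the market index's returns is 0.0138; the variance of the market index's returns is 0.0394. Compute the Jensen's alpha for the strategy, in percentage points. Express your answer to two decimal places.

1.51

β = Cov / Var = 0.0138 / 0.0394 = 0.3503
E[R] = Rf + β(Rm − Rf) = 5.41% + 0.3503 × (17.84% − 5.41%) = 9.7642%
α = Rp − E[R] = 11.27% − 9.7642% = 1.5058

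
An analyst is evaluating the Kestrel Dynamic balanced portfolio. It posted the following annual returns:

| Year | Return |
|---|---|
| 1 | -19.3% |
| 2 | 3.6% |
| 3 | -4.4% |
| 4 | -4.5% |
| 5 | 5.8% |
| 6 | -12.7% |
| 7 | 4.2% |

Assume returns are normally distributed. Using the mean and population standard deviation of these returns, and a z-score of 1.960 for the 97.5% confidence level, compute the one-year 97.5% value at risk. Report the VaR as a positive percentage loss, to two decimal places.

20.97

r̄ = (-19.3 + 3.6 − 4.4 − 4.5 + 5.8 − 12.7 + 4.2) / 7 = -27.30 / 7 = -3.9000%
Σ(r − r̄)² = (-19.3 − (-3.9000))² + (3.6 − (-3.9000))² + (-4.4 − (-3.9000))² + … = 531.1600
population σ = √(531.1600 / 7) = √75.8800 = 8.7109%
VaR = −(r̄ − z·σ) = −(-3.9000 − 1.960 × 8.7109) = −(-20.9734) = 20.9734%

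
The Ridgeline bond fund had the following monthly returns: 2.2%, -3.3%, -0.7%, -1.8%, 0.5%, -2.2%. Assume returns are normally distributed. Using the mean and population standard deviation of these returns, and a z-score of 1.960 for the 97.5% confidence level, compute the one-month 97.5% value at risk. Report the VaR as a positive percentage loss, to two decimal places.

4.45

r̄ = (2.2 − 3.3 − 0.7 − 1.8 + 0.5 − 2.2) / 6 = -0.8833%
Σ(r − r̄)² = 19.8683; population σ = √(19.8683/6) = 1.8197%
VaR = −(r̄ − z·σ) = −(-0.8833 − 1.960 × 1.8197) = −(-4.4499) = 4.4499%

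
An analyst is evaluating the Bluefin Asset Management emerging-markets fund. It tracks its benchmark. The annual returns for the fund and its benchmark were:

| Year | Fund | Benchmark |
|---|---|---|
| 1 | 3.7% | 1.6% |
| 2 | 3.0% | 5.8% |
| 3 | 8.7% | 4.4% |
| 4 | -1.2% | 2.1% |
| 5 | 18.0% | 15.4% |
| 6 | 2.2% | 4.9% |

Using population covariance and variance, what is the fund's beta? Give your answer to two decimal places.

1.20

r̄p = 5.7333%,  r̄m = 5.7000%
Cov = Σ(rp − r̄p)(rm − r̄m) / 6 = 25.1633
Var(rm) = Σ(rm − r̄m)² / 6 = 21.0333
β = Cov / Var = 25.1633 / 21.0333 = 1.1964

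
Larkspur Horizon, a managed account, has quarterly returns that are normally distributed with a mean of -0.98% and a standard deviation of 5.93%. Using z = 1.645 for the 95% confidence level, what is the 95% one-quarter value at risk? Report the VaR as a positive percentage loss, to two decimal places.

VaR (as % loss) = −(μ − z·σ) = −(-0.98% − 1.645 × 5.93%) = −(-10.73485%) = 10.73485%

10.73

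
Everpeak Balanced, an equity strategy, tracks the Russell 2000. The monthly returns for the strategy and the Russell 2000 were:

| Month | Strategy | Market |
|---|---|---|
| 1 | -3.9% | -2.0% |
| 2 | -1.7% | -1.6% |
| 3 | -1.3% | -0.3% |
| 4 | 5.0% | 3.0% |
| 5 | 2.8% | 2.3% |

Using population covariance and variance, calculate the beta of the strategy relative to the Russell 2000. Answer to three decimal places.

1.562

r̄p = 0.1800%,  r̄m = 0.2800%
Cov = Σ(rp − r̄p)(rm − r̄m) / 5 = 6.4196
Var(rm) = Σ(rm − r̄m)² / 5 = 4.1096
β = Cov / Var = 6.4196 / 4.1096 = 1.5621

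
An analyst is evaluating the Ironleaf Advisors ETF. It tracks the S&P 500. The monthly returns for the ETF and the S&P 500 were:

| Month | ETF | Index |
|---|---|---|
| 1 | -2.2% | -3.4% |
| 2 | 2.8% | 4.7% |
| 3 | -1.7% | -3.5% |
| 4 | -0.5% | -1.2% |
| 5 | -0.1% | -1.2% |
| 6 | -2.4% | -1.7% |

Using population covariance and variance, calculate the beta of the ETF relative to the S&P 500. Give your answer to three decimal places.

0.601

r̄p = -0.6833%,  r̄m = -1.0500%
Cov = Σ(rp − r̄p)(rm − r̄m) / 6 = 4.5142
Var(rm) = Σ(rm − r̄m)² / 6 = 7.5092
β = Cov / Var = 4.5142 / 7.5092 = 0.6012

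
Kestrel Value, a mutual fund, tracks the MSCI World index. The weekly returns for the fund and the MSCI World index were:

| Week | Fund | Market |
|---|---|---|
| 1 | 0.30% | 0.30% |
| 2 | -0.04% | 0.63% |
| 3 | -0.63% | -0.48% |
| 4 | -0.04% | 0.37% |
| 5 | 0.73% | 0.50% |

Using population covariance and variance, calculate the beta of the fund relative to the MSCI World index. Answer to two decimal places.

r̄p = 0.0640%,  r̄m = 0.2640%
Cov = Σ(rp − r̄p)(rm − r̄m) / 5 = 0.1266
Var(rm) = Σ(rm − r̄m)² / 5 = 0.1511
β = Cov / Var = 0.1266 / 0.1511 = 0.8379

0.84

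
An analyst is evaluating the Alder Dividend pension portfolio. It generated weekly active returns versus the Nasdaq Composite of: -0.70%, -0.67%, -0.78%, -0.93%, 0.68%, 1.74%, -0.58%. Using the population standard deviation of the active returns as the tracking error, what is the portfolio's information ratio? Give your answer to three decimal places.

-0.191

Mean return μ = -1.240 / 7 = -0.1771%
Σ(r − μ)² = 6.0189; population σ = √(6.0189/7) = 0.9273%
IR = μ / tracking error = -0.1771 / 0.9273 = -0.1910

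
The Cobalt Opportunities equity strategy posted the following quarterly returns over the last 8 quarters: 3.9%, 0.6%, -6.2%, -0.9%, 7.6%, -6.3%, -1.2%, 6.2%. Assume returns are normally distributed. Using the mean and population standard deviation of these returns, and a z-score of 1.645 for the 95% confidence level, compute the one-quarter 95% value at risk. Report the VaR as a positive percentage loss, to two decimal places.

r̄ = (3.9 + 0.6 − 6.2 − 0.9 + 7.6 − 6.3 − 1.2 + 6.2) / 8 = 0.4625%
Σ(r − r̄)² = (3.9 − 0.4625)² + (0.6 − 0.4625)² + (-6.2 − 0.4625)² + … = 190.4388
σ = √[190.4388 / 8] = 4.8790%
VaR = −(r̄ − z·σ) = −(0.4625 − 1.645 × 4.8790) = −(-7.5635) = 7.5635%

7.56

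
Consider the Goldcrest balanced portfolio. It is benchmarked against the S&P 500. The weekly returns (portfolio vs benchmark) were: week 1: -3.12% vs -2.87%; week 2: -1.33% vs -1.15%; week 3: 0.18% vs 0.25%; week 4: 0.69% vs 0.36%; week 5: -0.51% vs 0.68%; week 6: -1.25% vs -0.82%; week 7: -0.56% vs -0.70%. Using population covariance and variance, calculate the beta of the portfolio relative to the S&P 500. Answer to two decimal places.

r̄p = -0.8429%,  r̄m = -0.6071%
Cov = Σ(rp − r̄p)(rm − r̄m) / 7 = 1.1808
Var(rm) = Σ(rm − r̄m)² / 7 = 1.2566
β = Cov / Var = 1.1808 / 1.2566 = 0.9397

0.94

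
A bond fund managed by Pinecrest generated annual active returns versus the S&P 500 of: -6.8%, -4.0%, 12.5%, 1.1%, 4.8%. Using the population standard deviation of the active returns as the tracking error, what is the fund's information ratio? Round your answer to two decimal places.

0.22

r̄ = (-6.8 − 4 + 12.5 + 1.1 + 4.8) / 5 = 1.5200%
Population std dev = √[231.1880 / 5] = 6.7998%
IR = r̄ / tracking error = 1.5200 / 6.7998 = 0.2235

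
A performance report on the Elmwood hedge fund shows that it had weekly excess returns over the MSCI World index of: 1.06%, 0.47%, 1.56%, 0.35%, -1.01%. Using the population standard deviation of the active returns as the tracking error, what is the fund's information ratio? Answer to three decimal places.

0.562

Mean return r̄ = 2.430 / 5 = 0.4860%
Σ(r − r̄)² = (1.06 − 0.4860)² + (0.47 − 0.4860)² + (1.56 − 0.4860)² + … = 3.7397
σ = √[3.7397 / 5] = 0.8648%
IR = r̄ / tracking error = 0.4860 / 0.8648 = 0.5620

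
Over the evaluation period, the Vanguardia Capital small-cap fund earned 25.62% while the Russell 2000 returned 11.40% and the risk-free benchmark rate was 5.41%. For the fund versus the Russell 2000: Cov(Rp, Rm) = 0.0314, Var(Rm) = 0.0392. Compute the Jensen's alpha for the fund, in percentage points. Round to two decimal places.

β = Cov / Var = 0.0314 / 0.0392 = 0.8010
E[R] = Rf + β(Rm − Rf) = 5.41% + 0.8010 × (11.40% − 5.41%) = 10.2080%
α = Rp − E[R] = 25.62% − 10.2080% = 15.4120

15.41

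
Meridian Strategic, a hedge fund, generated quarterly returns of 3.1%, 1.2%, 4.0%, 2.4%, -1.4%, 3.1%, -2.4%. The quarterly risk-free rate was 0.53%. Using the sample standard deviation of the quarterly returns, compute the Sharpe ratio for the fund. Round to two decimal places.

0.37

μ = (3.1 + 1.2 + 4 + 2.4 − 1.4 + 3.1 − 2.4) / 7 = 1.4286%
Σ(r − μ)² = 35.8543; sample σ = √(35.8543/6) = 2.4445%
Sharpe = (μ − rf) / σ = (1.4286 − 0.53) / 2.4445 = 0.8986 / 2.4445 = 0.3676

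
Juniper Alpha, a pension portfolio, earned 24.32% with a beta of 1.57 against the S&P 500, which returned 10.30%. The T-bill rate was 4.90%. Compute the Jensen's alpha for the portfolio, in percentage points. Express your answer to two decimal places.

CAPM expected return = Rf + β(Rm − Rf) = 4.90% + 1.57 × (10.30% − 4.90%) = 4.9 + 1.57 × 5.40 = 13.3780%
Jensen's α = Rp − E[R] = 24.32% − 13.3780% = 10.9420

10.94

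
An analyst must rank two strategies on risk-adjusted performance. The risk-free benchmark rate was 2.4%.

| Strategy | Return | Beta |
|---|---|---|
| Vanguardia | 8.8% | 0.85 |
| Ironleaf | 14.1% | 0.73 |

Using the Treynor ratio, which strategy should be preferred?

Ironleaf

Vanguardia: Treynor = (8.8% − 2.4%) / 0.85 = 7.529
Ironleaf: Treynor = (14.1% − 2.4%) / 0.73 = 16.027
Highest: Ironleaf (16.027).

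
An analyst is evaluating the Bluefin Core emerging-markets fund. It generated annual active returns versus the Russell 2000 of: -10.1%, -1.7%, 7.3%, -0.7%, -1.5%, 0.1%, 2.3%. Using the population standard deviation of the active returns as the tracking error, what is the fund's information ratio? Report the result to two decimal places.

μ = (-10.1 − 1.7 + 7.3 − 0.7 − 1.5 + 0.1 + 2.3) / 7 = -0.6143%
Σ(r − μ)² = 163.5886; population σ = √(163.5886/7) = 4.8342%
IR = μ / tracking error = -0.6143 / 4.8342 = -0.1271

-0.13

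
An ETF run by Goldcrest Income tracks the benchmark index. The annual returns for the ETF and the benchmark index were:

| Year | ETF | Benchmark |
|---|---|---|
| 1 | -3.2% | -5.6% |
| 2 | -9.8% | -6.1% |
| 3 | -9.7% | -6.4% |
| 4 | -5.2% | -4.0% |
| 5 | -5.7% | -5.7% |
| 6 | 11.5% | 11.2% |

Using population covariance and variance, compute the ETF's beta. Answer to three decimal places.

r̄p = -3.6833%,  r̄m = -2.7667%
Cov = Σ(rp − r̄p)(rm − r̄m) / 6 = 43.4544
Var(rm) = Σ(rm − r̄m)² / 6 = 39.5889
β = Cov / Var = 43.4544 / 39.5889 = 1.0976

1.098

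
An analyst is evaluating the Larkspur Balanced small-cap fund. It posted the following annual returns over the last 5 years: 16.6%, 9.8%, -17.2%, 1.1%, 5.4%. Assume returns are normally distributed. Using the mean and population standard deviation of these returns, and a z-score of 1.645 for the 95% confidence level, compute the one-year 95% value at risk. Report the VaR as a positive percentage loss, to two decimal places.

μ = (16.6 + 9.8 − 17.2 + 1.1 + 5.4) / 5 = 3.1400%
Population std dev = √[648.5120 / 5] = 11.3887%
VaR = −(μ − z·σ) = −(3.1400 − 1.645 × 11.3887) = −(-15.5944) = 15.5944%

15.59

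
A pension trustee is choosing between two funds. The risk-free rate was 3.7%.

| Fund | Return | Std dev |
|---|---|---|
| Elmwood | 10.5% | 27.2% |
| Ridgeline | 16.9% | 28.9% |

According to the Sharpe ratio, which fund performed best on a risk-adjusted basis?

Elmwood: Sharpe ratio = (10.5% − 3.7%) / 27.2% = 0.250
Ridgeline: Sharpe ratio = (16.9% − 3.7%) / 28.9% = 0.457
Highest: Ridgeline (0.457).

Ridgeline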